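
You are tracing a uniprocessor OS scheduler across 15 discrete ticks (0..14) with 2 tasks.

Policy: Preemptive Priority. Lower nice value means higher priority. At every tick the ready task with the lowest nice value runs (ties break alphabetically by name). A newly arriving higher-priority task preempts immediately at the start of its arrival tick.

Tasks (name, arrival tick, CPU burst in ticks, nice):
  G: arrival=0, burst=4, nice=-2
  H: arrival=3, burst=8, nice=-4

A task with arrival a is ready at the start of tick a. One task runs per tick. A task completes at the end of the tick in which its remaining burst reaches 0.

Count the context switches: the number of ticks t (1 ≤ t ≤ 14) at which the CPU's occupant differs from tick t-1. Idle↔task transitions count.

t=0: ready={G} → run G
t=1: ready={G} → run G
t=2: ready={G} → run G
t=3: ready={G,H} → run H
t=4: ready={G,H} → run H
t=5: ready={G,H} → run H
t=6: ready={G,H} → run H
t=7: ready={G,H} → run H
t=8: ready={G,H} → run H
t=9: ready={G,H} → run H
t=10: ready={G,H} → run H
t=11: ready={G} → run G
t=12: (idle)
t=13: (idle)
t=14: (idle)

context switches = 3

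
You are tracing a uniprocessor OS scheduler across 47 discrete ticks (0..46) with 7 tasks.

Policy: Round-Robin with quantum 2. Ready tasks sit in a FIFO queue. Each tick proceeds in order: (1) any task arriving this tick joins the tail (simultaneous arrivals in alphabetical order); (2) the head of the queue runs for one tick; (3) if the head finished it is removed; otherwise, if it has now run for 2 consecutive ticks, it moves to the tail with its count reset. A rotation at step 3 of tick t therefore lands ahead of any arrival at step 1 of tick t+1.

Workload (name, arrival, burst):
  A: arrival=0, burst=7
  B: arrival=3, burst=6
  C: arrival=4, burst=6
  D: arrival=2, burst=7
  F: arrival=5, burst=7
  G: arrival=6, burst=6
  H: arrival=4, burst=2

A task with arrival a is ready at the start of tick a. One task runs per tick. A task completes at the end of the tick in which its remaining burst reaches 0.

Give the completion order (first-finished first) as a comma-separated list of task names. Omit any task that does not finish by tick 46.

t=0: queue=[A] q_used=0 → run A
t=1: queue=[A] q_used=1 → run A
t=2: queue=[A,D] q_used=0 → run A
t=3: queue=[A,D,B] q_used=1 → run A
t=4: queue=[D,B,A,C,H] q_used=0 → run D
t=5: queue=[D,B,A,C,H,F] q_used=1 → run D
t=6: queue=[B,A,C,H,F,D,G] q_used=0 → run B
t=7: queue=[B,A,C,H,F,D,G] q_used=1 → run B
t=8: queue=[A,C,H,F,D,G,B] q_used=0 → run A
t=9: queue=[A,C,H,F,D,G,B] q_used=1 → run A
t=10: queue=[C,H,F,D,G,B,A] q_used=0 → run C
t=11: queue=[C,H,F,D,G,B,A] q_used=1 → run C
t=12: queue=[H,F,D,G,B,A,C] q_used=0 → run H
t=13: queue=[H,F,D,G,B,A,C] q_used=1 → run H
t=14: queue=[F,D,G,B,A,C] q_used=0 → run F
t=15: queue=[F,D,G,B,A,C] q_used=1 → run F
t=16: queue=[D,G,B,A,C,F] q_used=0 → run D
t=17: queue=[D,G,B,A,C,F] q_used=1 → run D
t=18: queue=[G,B,A,C,F,D] q_used=0 → run G
t=19: queue=[G,B,A,C,F,D] q_used=1 → run G
t=20: queue=[B,A,C,F,D,G] q_used=0 → run B
t=21: queue=[B,A,C,F,D,G] q_used=1 → run B
t=22: queue=[A,C,F,D,G,B] q_used=0 → run A
t=23: queue=[C,F,D,G,B] q_used=0 → run C
t=24: queue=[C,F,D,G,B] q_used=1 → run C
t=25: queue=[F,D,G,B,C] q_used=0 → run F
t=26: queue=[F,D,G,B,C] q_used=1 → run F
t=27: queue=[D,G,B,C,F] q_used=0 → run D
t=28: queue=[D,G,B,C,F] q_used=1 → run D
t=29: queue=[G,B,C,F,D] q_used=0 → run G
t=30: queue=[G,B,C,F,D] q_used=1 → run G
t=31: queue=[B,C,F,D,G] q_used=0 → run B
t=32: queue=[B,C,F,D,G] q_used=1 → run B
t=33: queue=[C,F,D,G] q_used=0 → run C
t=34: queue=[C,F,D,G] q_used=1 → run C
t=35: queue=[F,D,G] q_used=0 → run F
t=36: queue=[F,D,G] q_used=1 → run F
t=37: queue=[D,G,F] q_used=0 → run D
t=38: queue=[G,F] q_used=0 → run G
t=39: queue=[G,F] q_used=1 → run G
t=40: queue=[F] q_used=0 → run F
t=41: (idle)
t=42: (idle)
t=43: (idle)
t=44: (idle)
t=45: (idle)
t=46: (idle)

completion order = H, A, B, C, D, G, F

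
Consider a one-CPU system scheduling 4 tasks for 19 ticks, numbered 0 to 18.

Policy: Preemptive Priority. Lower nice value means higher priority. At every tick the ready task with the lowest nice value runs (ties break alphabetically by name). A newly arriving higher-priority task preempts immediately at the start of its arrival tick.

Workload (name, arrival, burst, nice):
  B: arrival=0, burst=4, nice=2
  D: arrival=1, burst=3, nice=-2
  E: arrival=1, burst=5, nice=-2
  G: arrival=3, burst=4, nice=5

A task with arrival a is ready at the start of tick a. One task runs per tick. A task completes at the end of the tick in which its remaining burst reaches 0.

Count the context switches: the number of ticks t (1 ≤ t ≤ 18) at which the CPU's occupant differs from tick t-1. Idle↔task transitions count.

t=0: ready={B} → run B
t=1: ready={B,D,E} → run D
t=2: ready={B,D,E} → run D
t=3: ready={B,D,E,G} → run D
t=4: ready={B,E,G} → run E
t=5: ready={B,E,G} → run E
t=6: ready={B,E,G} → run E
t=7: ready={B,E,G} → run E
t=8: ready={B,E,G} → run E
t=9: ready={B,G} → run B
t=10: ready={B,G} → run B
t=11: ready={B,G} → run B
t=12: ready={G} → run G
t=13: ready={G} → run G
t=14: ready={G} → run G
t=15: ready={G} → run G
t=16: (idle)
t=17: (idle)
t=18: (idle)

context switches = 5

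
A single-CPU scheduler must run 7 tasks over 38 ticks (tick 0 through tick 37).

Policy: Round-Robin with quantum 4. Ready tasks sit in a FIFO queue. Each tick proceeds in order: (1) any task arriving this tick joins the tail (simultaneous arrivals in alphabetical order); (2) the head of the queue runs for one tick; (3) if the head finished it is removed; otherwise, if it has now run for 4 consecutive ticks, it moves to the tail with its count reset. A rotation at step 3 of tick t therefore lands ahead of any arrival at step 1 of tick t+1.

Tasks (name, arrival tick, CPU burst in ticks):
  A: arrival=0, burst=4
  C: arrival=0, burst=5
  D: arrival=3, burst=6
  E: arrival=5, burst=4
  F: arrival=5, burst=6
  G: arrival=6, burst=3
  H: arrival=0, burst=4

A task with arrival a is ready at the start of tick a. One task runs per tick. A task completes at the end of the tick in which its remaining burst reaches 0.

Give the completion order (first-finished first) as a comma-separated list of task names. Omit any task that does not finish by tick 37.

t=0: queue=[A,C,H] q_used=0 → run A
t=1: queue=[A,C,H] q_used=1 → run A
t=2: queue=[A,C,H] q_used=2 → run A
t=3: queue=[A,C,H,D] q_used=3 → run A
t=4: queue=[C,H,D] q_used=0 → run C
t=5: queue=[C,H,D,E,F] q_used=1 → run C
t=6: queue=[C,H,D,E,F,G] q_used=2 → run C
t=7: queue=[C,H,D,E,F,G] q_used=3 → run C
t=8: queue=[H,D,E,F,G,C] q_used=0 → run H
t=9: queue=[H,D,E,F,G,C] q_used=1 → run H
t=10: queue=[H,D,E,F,G,C] q_used=2 → run H
t=11: queue=[H,D,E,F,G,C] q_used=3 → run H
t=12: queue=[D,E,F,G,C] q_used=0 → run D
t=13: queue=[D,E,F,G,C] q_used=1 → run D
t=14: queue=[D,E,F,G,C] q_used=2 → run D
t=15: queue=[D,E,F,G,C] q_used=3 → run D
t=16: queue=[E,F,G,C,D] q_used=0 → run E
t=17: queue=[E,F,G,C,D] q_used=1 → run E
t=18: queue=[E,F,G,C,D] q_used=2 → run E
t=19: queue=[E,F,G,C,D] q_used=3 → run E
t=20: queue=[F,G,C,D] q_used=0 → run F
t=21: queue=[F,G,C,D] q_used=1 → run F
t=22: queue=[F,G,C,D] q_used=2 → run F
t=23: queue=[F,G,C,D] q_used=3 → run F
t=24: queue=[G,C,D,F] q_used=0 → run G
t=25: queue=[G,C,D,F] q_used=1 → run G
t=26: queue=[G,C,D,F] q_used=2 → run G
t=27: queue=[C,D,F] q_used=0 → run C
t=28: queue=[D,F] q_used=0 → run D
t=29: queue=[D,F] q_used=1 → run D
t=30: queue=[F] q_used=0 → run F
t=31: queue=[F] q_used=1 → run F
t=32: (idle)
t=33: (idle)
t=34: (idle)
t=35: (idle)
t=36: (idle)
t=37: (idle)

completion order = A, H, E, G, C, D, F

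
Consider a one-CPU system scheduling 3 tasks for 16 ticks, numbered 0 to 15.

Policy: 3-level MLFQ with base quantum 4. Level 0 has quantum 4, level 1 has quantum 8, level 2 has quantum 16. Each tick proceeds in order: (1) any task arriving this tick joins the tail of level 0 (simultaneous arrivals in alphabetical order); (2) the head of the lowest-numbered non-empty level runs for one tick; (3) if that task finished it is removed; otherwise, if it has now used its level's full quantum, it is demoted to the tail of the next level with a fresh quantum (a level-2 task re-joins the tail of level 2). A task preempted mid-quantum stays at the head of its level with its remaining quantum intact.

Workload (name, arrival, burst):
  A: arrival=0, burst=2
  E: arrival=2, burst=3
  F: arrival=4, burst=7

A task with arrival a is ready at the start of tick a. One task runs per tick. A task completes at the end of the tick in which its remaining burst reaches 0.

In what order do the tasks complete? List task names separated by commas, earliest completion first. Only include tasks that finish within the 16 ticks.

t=0: L0/L1/L2 = A/-/- → run A
t=1: L0/L1/L2 = A/-/- → run A
t=2: L0/L1/L2 = E/-/- → run E
t=3: L0/L1/L2 = E/-/- → run E
t=4: L0/L1/L2 = EF/-/- → run E
t=5: L0/L1/L2 = F/-/- → run F
t=6: L0/L1/L2 = F/-/- → run F
t=7: L0/L1/L2 = F/-/- → run F
t=8: L0/L1/L2 = F/-/- → run F
t=9: L0/L1/L2 = -/F/- → run F
t=10: L0/L1/L2 = -/F/- → run F
t=11: L0/L1/L2 = -/F/- → run F
t=12: (idle)
t=13: (idle)
t=14: (idle)
t=15: (idle)

completion order = A, E, F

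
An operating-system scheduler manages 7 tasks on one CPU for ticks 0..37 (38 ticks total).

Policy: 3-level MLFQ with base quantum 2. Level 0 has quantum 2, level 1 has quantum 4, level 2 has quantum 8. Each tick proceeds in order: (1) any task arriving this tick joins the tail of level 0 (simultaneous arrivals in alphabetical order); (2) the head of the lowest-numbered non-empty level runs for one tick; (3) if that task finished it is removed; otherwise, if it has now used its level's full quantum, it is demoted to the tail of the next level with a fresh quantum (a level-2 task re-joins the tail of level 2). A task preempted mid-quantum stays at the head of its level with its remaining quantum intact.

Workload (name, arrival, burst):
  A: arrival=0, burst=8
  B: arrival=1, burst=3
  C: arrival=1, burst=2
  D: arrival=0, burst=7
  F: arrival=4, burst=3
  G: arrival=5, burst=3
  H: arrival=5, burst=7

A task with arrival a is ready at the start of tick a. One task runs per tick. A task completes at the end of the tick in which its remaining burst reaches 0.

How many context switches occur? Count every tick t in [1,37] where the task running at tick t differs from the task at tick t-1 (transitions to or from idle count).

context switches = 16

t=0: L0/L1/L2 = AD/-/- → run A
t=1: L0/L1/L2 = ADBC/-/- → run A
t=2: L0/L1/L2 = DBC/A/- → run D
t=3: L0/L1/L2 = DBC/A/- → run D
t=4: L0/L1/L2 = BCF/AD/- → run B
t=5: L0/L1/L2 = BCFGH/AD/- → run B
t=6: L0/L1/L2 = CFGH/ADB/- → run C
t=7: L0/L1/L2 = CFGH/ADB/- → run C
t=8: L0/L1/L2 = FGH/ADB/- → run F
t=9: L0/L1/L2 = FGH/ADB/- → run F
t=10: L0/L1/L2 = GH/ADBF/- → run G
t=11: L0/L1/L2 = GH/ADBF/- → run G
t=12: L0/L1/L2 = H/ADBFG/- → run H
t=13: L0/L1/L2 = H/ADBFG/- → run H
t=14: L0/L1/L2 = -/ADBFGH/- → run A
t=15: L0/L1/L2 = -/ADBFGH/- → run A
t=16: L0/L1/L2 = -/ADBFGH/- → run A
t=17: L0/L1/L2 = -/ADBFGH/- → run A
t=18: L0/L1/L2 = -/DBFGH/A → run D
t=19: L0/L1/L2 = -/DBFGH/A → run D
t=20: L0/L1/L2 = -/DBFGH/A → run D
t=21: L0/L1/L2 = -/DBFGH/A → run D
t=22: L0/L1/L2 = -/BFGH/AD → run B
t=23: L0/L1/L2 = -/FGH/AD → run F
t=24: L0/L1/L2 = -/GH/AD → run G
t=25: L0/L1/L2 = -/H/AD → run H
t=26: L0/L1/L2 = -/H/AD → run H
t=27: L0/L1/L2 = -/H/AD → run H
t=28: L0/L1/L2 = -/H/AD → run H
t=29: L0/L1/L2 = -/-/ADH → run A
t=30: L0/L1/L2 = -/-/ADH → run A
t=31: L0/L1/L2 = -/-/DH → run D
t=32: L0/L1/L2 = -/-/H → run H
t=33: (idle)
t=34: (idle)
t=35: (idle)
t=36: (idle)
t=37: (idle)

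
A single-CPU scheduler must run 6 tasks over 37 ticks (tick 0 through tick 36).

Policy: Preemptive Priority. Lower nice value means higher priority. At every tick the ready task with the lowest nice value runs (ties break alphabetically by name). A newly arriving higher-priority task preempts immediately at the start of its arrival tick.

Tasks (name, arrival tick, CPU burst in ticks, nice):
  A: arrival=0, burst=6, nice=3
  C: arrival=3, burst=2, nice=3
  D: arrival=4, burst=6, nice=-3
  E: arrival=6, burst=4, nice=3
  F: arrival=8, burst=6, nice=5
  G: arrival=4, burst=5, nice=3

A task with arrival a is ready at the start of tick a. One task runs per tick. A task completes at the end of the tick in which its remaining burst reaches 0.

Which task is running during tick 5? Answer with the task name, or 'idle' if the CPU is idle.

running at tick 5 = D

t=0: ready={A} → run A
t=1: ready={A} → run A
t=2: ready={A} → run A
t=3: ready={A,C} → run A
t=4: ready={A,C,D,G} → run D
t=5: ready={A,C,D,G} → run D
t=6: ready={A,C,D,E,G} → run D
t=7: ready={A,C,D,E,G} → run D
t=8: ready={A,C,D,E,F,G} → run D
t=9: ready={A,C,D,E,F,G} → run D
t=10: ready={A,C,E,F,G} → run A
t=11: ready={A,C,E,F,G} → run A
t=12: ready={C,E,F,G} → run C
t=13: ready={C,E,F,G} → run C
t=14: ready={E,F,G} → run E
t=15: ready={E,F,G} → run E
t=16: ready={E,F,G} → run E
t=17: ready={E,F,G} → run E
t=18: ready={F,G} → run G
t=19: ready={F,G} → run G
t=20: ready={F,G} → run G
t=21: ready={F,G} → run G
t=22: ready={F,G} → run G
t=23: ready={F} → run F
t=24: ready={F} → run F
t=25: ready={F} → run F
t=26: ready={F} → run F
t=27: ready={F} → run F
t=28: ready={F} → run F
t=29: (idle)
t=30: (idle)
t=31: (idle)
t=32: (idle)
t=33: (idle)
t=34: (idle)
t=35: (idle)
t=36: (idle)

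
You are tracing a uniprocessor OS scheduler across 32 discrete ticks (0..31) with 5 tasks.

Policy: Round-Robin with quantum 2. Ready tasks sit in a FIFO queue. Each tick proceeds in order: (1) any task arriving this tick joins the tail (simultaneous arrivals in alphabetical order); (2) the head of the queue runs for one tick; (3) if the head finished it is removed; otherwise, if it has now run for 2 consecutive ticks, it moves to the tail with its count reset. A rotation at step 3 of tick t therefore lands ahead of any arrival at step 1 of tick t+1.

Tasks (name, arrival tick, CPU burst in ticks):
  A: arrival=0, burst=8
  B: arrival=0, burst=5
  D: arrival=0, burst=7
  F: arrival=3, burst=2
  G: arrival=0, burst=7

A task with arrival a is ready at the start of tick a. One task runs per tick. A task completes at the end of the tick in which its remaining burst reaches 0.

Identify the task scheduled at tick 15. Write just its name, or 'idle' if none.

t=0: queue=[A,B,D,G] q_used=0 → run A
t=1: queue=[A,B,D,G] q_used=1 → run A
t=2: queue=[B,D,G,A] q_used=0 → run B
t=3: queue=[B,D,G,A,F] q_used=1 → run B
t=4: queue=[D,G,A,F,B] q_used=0 → run D
t=5: queue=[D,G,A,F,B] q_used=1 → run D
t=6: queue=[G,A,F,B,D] q_used=0 → run G
t=7: queue=[G,A,F,B,D] q_used=1 → run G
t=8: queue=[A,F,B,D,G] q_used=0 → run A
t=9: queue=[A,F,B,D,G] q_used=1 → run A
t=10: queue=[F,B,D,G,A] q_used=0 → run F
t=11: queue=[F,B,D,G,A] q_used=1 → run F
t=12: queue=[B,D,G,A] q_used=0 → run B
t=13: queue=[B,D,G,A] q_used=1 → run B
t=14: queue=[D,G,A,B] q_used=0 → run D
t=15: queue=[D,G,A,B] q_used=1 → run D
t=16: queue=[G,A,B,D] q_used=0 → run G
t=17: queue=[G,A,B,D] q_used=1 → run G
t=18: queue=[A,B,D,G] q_used=0 → run A
t=19: queue=[A,B,D,G] q_used=1 → run A
t=20: queue=[B,D,G,A] q_used=0 → run B
t=21: queue=[D,G,A] q_used=0 → run D
t=22: queue=[D,G,A] q_used=1 → run D
t=23: queue=[G,A,D] q_used=0 → run G
t=24: queue=[G,A,D] q_used=1 → run G
t=25: queue=[A,D,G] q_used=0 → run A
t=26: queue=[A,D,G] q_used=1 → run A
t=27: queue=[D,G] q_used=0 → run D
t=28: queue=[G] q_used=0 → run G
t=29: (idle)
t=30: (idle)
t=31: (idle)

running at tick 15 = D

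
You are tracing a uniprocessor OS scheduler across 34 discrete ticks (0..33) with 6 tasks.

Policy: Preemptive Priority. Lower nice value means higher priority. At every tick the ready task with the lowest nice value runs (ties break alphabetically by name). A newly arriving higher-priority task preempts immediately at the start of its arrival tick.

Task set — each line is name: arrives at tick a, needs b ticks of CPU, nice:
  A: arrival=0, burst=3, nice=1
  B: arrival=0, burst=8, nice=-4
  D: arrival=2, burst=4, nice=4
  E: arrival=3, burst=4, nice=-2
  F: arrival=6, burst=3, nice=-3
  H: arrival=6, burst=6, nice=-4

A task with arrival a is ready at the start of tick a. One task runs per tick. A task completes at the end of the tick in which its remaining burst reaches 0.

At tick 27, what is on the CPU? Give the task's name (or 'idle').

running at tick 27 = D

t=0: ready={A,B} → run B
t=1: ready={A,B} → run B
t=2: ready={A,B,D} → run B
t=3: ready={A,B,D,E} → run B
t=4: ready={A,B,D,E} → run B
t=5: ready={A,B,D,E} → run B
t=6: ready={A,B,D,E,F,H} → run B
t=7: ready={A,B,D,E,F,H} → run B
t=8: ready={A,D,E,F,H} → run H
t=9: ready={A,D,E,F,H} → run H
t=10: ready={A,D,E,F,H} → run H
t=11: ready={A,D,E,F,H} → run H
t=12: ready={A,D,E,F,H} → run H
t=13: ready={A,D,E,F,H} → run H
t=14: ready={A,D,E,F} → run F
t=15: ready={A,D,E,F} → run F
t=16: ready={A,D,E,F} → run F
t=17: ready={A,D,E} → run E
t=18: ready={A,D,E} → run E
t=19: ready={A,D,E} → run E
t=20: ready={A,D,E} → run E
t=21: ready={A,D} → run A
t=22: ready={A,D} → run A
t=23: ready={A,D} → run A
t=24: ready={D} → run D
t=25: ready={D} → run D
t=26: ready={D} → run D
t=27: ready={D} → run D
t=28: (idle)
t=29: (idle)
t=30: (idle)
t=31: (idle)
t=32: (idle)
t=33: (idle)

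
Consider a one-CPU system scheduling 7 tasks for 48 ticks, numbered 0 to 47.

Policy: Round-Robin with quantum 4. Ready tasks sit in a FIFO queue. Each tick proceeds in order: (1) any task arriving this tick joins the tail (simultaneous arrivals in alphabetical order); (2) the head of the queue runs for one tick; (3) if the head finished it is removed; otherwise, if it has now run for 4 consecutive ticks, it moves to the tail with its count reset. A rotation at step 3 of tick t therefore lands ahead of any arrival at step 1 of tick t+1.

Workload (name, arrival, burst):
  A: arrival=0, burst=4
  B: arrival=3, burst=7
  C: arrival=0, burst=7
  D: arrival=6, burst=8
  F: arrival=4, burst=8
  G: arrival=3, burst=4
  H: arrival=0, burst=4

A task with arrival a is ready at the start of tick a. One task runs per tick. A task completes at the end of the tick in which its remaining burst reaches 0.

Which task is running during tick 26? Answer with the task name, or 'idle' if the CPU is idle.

t=0: queue=[A,C,H] q_used=0 → run A
t=1: queue=[A,C,H] q_used=1 → run A
t=2: queue=[A,C,H] q_used=2 → run A
t=3: queue=[A,C,H,B,G] q_used=3 → run A
t=4: queue=[C,H,B,G,F] q_used=0 → run C
t=5: queue=[C,H,B,G,F] q_used=1 → run C
t=6: queue=[C,H,B,G,F,D] q_used=2 → run C
t=7: queue=[C,H,B,G,F,D] q_used=3 → run C
t=8: queue=[H,B,G,F,D,C] q_used=0 → run H
t=9: queue=[H,B,G,F,D,C] q_used=1 → run H
t=10: queue=[H,B,G,F,D,C] q_used=2 → run H
t=11: queue=[H,B,G,F,D,C] q_used=3 → run H
t=12: queue=[B,G,F,D,C] q_used=0 → run B
t=13: queue=[B,G,F,D,C] q_used=1 → run B
t=14: queue=[B,G,F,D,C] q_used=2 → run B
t=15: queue=[B,G,F,D,C] q_used=3 → run B
t=16: queue=[G,F,D,C,B] q_used=0 → run G
t=17: queue=[G,F,D,C,B] q_used=1 → run G
t=18: queue=[G,F,D,C,B] q_used=2 → run G
t=19: queue=[G,F,D,C,B] q_used=3 → run G
t=20: queue=[F,D,C,B] q_used=0 → run F
t=21: queue=[F,D,C,B] q_used=1 → run F
t=22: queue=[F,D,C,B] q_used=2 → run F
t=23: queue=[F,D,C,B] q_used=3 → run F
t=24: queue=[D,C,B,F] q_used=0 → run D
t=25: queue=[D,C,B,F] q_used=1 → run D
t=26: queue=[D,C,B,F] q_used=2 → run D
t=27: queue=[D,C,B,F] q_used=3 → run D
t=28: queue=[C,B,F,D] q_used=0 → run C
t=29: queue=[C,B,F,D] q_used=1 → run C
t=30: queue=[C,B,F,D] q_used=2 → run C
t=31: queue=[B,F,D] q_used=0 → run B
t=32: queue=[B,F,D] q_used=1 → run B
t=33: queue=[B,F,D] q_used=2 → run B
t=34: queue=[F,D] q_used=0 → run F
t=35: queue=[F,D] q_used=1 → run F
t=36: queue=[F,D] q_used=2 → run F
t=37: queue=[F,D] q_used=3 → run F
t=38: queue=[D] q_used=0 → run D
t=39: queue=[D] q_used=1 → run D
t=40: queue=[D] q_used=2 → run D
t=41: queue=[D] q_used=3 → run D
t=42: (idle)
t=43: (idle)
t=44: (idle)
t=45: (idle)
t=46: (idle)
t=47: (idle)

running at tick 26 = D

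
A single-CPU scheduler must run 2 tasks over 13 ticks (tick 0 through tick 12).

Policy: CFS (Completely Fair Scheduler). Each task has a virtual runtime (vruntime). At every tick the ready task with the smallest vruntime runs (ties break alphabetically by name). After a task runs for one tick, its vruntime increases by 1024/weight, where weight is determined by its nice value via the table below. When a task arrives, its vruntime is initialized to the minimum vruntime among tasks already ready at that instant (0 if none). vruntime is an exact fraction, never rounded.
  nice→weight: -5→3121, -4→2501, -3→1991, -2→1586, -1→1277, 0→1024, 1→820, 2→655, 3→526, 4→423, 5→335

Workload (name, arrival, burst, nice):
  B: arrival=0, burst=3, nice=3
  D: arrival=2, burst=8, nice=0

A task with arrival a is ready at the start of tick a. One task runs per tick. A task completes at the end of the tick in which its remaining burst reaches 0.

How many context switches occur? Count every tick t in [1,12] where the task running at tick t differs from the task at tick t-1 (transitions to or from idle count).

t=0: vr[B=0] → run B
t=1: vr[B=512/263] → run B
t=2: vr[B=1024/263 D=1024/263] → run B
t=3: vr[D=1024/263] → run D
t=4: vr[D=1287/263] → run D
t=5: vr[D=1550/263] → run D
t=6: vr[D=1813/263] → run D
t=7: vr[D=2076/263] → run D
t=8: vr[D=2339/263] → run D
t=9: vr[D=2602/263] → run D
t=10: vr[D=2865/263] → run D
t=11: (idle)
t=12: (idle)

context switches = 2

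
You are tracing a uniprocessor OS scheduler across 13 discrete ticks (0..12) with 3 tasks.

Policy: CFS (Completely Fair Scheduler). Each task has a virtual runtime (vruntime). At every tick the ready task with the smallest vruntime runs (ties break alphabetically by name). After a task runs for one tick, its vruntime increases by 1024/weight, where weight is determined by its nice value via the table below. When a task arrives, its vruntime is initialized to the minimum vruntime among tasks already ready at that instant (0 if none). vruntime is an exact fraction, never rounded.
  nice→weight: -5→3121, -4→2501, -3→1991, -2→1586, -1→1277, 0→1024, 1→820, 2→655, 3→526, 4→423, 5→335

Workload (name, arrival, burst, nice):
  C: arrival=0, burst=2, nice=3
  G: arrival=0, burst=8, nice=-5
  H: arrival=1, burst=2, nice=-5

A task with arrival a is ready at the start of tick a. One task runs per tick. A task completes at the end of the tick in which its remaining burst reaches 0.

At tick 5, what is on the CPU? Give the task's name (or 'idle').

running at tick 5 = G

t=0: vr[C=0 G=0] → run C
t=1: vr[C=512/263 G=0 H=0] → run G
t=2: vr[C=512/263 G=1024/3121 H=0] → run H
t=3: vr[C=512/263 G=1024/3121 H=1024/3121] → run G
t=4: vr[C=512/263 G=2048/3121 H=1024/3121] → run H
t=5: vr[C=512/263 G=2048/3121] → run G
t=6: vr[C=512/263 G=3072/3121] → run G
t=7: vr[C=512/263 G=4096/3121] → run G
t=8: vr[C=512/263 G=5120/3121] → run G
t=9: vr[C=512/263 G=6144/3121] → run C
t=10: vr[G=6144/3121] → run G
t=11: vr[G=7168/3121] → run G
t=12: (idle)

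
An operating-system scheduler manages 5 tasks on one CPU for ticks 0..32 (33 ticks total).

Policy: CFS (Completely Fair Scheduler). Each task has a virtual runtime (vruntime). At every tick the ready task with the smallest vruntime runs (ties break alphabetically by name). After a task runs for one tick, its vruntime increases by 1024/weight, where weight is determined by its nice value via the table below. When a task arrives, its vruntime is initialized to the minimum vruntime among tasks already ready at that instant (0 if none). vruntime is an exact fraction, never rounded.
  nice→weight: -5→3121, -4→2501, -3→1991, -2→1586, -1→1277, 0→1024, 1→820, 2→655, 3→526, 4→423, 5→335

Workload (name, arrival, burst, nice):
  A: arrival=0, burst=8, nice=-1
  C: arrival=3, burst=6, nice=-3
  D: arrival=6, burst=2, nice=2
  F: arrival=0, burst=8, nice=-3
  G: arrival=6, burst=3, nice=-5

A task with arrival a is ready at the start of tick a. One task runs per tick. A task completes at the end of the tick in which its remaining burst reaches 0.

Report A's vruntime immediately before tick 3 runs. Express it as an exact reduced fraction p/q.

vruntime(A, start of tick 3) = 1024/1277

t=0: vr[A=0 F=0] → run A
t=1: vr[A=1024/1277 F=0] → run F
t=2: vr[A=1024/1277 F=1024/1991] → run F
t=3: vr[A=1024/1277 C=1024/1277 F=2048/1991] → run A
t=4: vr[A=2048/1277 C=1024/1277 F=2048/1991] → run C
t=5: vr[A=2048/1277 C=3346432/2542507 F=2048/1991] → run F
t=6: vr[A=2048/1277 C=3346432/2542507 D=3346432/2542507 F=3072/1991 G=3346432/2542507] → run C
t=7: vr[A=2048/1277 C=4654080/2542507 D=3346432/2542507 F=3072/1991 G=3346432/2542507] → run D
t=8: vr[A=2048/1277 C=4654080/2542507 D=4795440128/1665342085 F=3072/1991 G=3346432/2542507] → run G
t=9: vr[A=2048/1277 C=4654080/2542507 D=4795440128/1665342085 F=3072/1991 G=13047741440/7935164347] → run F
t=10: vr[A=2048/1277 C=4654080/2542507 D=4795440128/1665342085 F=4096/1991 G=13047741440/7935164347] → run A
t=11: vr[A=3072/1277 C=4654080/2542507 D=4795440128/1665342085 F=4096/1991 G=13047741440/7935164347] → run G
t=12: vr[A=3072/1277 C=4654080/2542507 D=4795440128/1665342085 F=4096/1991 G=15651268608/7935164347] → run C
t=13: vr[A=3072/1277 C=5961728/2542507 D=4795440128/1665342085 F=4096/1991 G=15651268608/7935164347] → run G
t=14: vr[A=3072/1277 C=5961728/2542507 D=4795440128/1665342085 F=4096/1991] → run F
t=15: vr[A=3072/1277 C=5961728/2542507 D=4795440128/1665342085 F=5120/1991] → run C
t=16: vr[A=3072/1277 C=7269376/2542507 D=4795440128/1665342085 F=5120/1991] → run A
t=17: vr[A=4096/1277 C=7269376/2542507 D=4795440128/1665342085 F=5120/1991] → run F
t=18: vr[A=4096/1277 C=7269376/2542507 D=4795440128/1665342085 F=6144/1991] → run C
t=19: vr[A=4096/1277 C=8577024/2542507 D=4795440128/1665342085 F=6144/1991] → run D
t=20: vr[A=4096/1277 C=8577024/2542507 F=6144/1991] → run F
t=21: vr[A=4096/1277 C=8577024/2542507 F=7168/1991] → run A
t=22: vr[A=5120/1277 C=8577024/2542507 F=7168/1991] → run C
t=23: vr[A=5120/1277 F=7168/1991] → run F
t=24: vr[A=5120/1277] → run A
t=25: vr[A=6144/1277] → run A
t=26: vr[A=7168/1277] → run A
t=27: (idle)
t=28: (idle)
t=29: (idle)
t=30: (idle)
t=31: (idle)
t=32: (idle)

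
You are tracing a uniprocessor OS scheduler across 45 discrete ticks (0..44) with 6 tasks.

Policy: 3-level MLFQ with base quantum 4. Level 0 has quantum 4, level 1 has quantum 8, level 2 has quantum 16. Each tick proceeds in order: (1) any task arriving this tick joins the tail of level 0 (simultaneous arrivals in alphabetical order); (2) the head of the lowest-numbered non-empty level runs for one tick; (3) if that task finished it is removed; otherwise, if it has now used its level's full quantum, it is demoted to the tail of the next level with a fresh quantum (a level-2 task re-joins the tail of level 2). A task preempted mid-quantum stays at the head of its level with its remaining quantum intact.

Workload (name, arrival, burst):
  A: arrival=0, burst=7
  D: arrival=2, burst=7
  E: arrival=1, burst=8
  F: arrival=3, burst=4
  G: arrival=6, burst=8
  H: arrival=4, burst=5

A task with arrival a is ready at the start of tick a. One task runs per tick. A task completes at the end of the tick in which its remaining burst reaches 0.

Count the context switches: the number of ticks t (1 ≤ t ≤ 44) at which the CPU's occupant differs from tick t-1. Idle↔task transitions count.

t=0: L0/L1/L2 = A/-/- → run A
t=1: L0/L1/L2 = AE/-/- → run A
t=2: L0/L1/L2 = AED/-/- → run A
t=3: L0/L1/L2 = AEDF/-/- → run A
t=4: L0/L1/L2 = EDFH/A/- → run E
t=5: L0/L1/L2 = EDFH/A/- → run E
t=6: L0/L1/L2 = EDFHG/A/- → run E
t=7: L0/L1/L2 = EDFHG/A/- → run E
t=8: L0/L1/L2 = DFHG/AE/- → run D
t=9: L0/L1/L2 = DFHG/AE/- → run D
t=10: L0/L1/L2 = DFHG/AE/- → run D
t=11: L0/L1/L2 = DFHG/AE/- → run D
t=12: L0/L1/L2 = FHG/AED/- → run F
t=13: L0/L1/L2 = FHG/AED/- → run F
t=14: L0/L1/L2 = FHG/AED/- → run F
t=15: L0/L1/L2 = FHG/AED/- → run F
t=16: L0/L1/L2 = HG/AED/- → run H
t=17: L0/L1/L2 = HG/AED/- → run H
t=18: L0/L1/L2 = HG/AED/- → run H
t=19: L0/L1/L2 = HG/AED/- → run H
t=20: L0/L1/L2 = G/AEDH/- → run G
t=21: L0/L1/L2 = G/AEDH/- → run G
t=22: L0/L1/L2 = G/AEDH/- → run G
t=23: L0/L1/L2 = G/AEDH/- → run G
t=24: L0/L1/L2 = -/AEDHG/- → run A
t=25: L0/L1/L2 = -/AEDHG/- → run A
t=26: L0/L1/L2 = -/AEDHG/- → run A
t=27: L0/L1/L2 = -/EDHG/- → run E
t=28: L0/L1/L2 = -/EDHG/- → run E
t=29: L0/L1/L2 = -/EDHG/- → run E
t=30: L0/L1/L2 = -/EDHG/- → run E
t=31: L0/L1/L2 = -/DHG/- → run D
t=32: L0/L1/L2 = -/DHG/- → run D
t=33: L0/L1/L2 = -/DHG/- → run D
t=34: L0/L1/L2 = -/HG/- → run H
t=35: L0/L1/L2 = -/G/- → run G
t=36: L0/L1/L2 = -/G/- → run G
t=37: L0/L1/L2 = -/G/- → run G
t=38: L0/L1/L2 = -/G/- → run G
t=39: (idle)
t=40: (idle)
t=41: (idle)
t=42: (idle)
t=43: (idle)
t=44: (idle)

context switches = 11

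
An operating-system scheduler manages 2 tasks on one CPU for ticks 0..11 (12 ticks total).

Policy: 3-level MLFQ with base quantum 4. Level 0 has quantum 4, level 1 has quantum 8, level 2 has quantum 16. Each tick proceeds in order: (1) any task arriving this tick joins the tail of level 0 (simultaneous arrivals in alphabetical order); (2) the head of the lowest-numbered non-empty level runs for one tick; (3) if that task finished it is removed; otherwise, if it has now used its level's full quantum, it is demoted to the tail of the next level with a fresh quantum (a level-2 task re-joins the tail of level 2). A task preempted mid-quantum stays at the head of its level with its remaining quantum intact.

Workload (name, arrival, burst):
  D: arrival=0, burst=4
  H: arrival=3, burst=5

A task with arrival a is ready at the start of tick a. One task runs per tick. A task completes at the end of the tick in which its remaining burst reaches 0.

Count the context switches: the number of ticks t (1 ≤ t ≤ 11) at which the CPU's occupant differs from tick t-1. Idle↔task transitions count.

t=0: L0/L1/L2 = D/-/- → run D
t=1: L0/L1/L2 = D/-/- → run D
t=2: L0/L1/L2 = D/-/- → run D
t=3: L0/L1/L2 = DH/-/- → run D
t=4: L0/L1/L2 = H/-/- → run H
t=5: L0/L1/L2 = H/-/- → run H
t=6: L0/L1/L2 = H/-/- → run H
t=7: L0/L1/L2 = H/-/- → run H
t=8: L0/L1/L2 = -/H/- → run H
t=9: (idle)
t=10: (idle)
t=11: (idle)

context switches = 2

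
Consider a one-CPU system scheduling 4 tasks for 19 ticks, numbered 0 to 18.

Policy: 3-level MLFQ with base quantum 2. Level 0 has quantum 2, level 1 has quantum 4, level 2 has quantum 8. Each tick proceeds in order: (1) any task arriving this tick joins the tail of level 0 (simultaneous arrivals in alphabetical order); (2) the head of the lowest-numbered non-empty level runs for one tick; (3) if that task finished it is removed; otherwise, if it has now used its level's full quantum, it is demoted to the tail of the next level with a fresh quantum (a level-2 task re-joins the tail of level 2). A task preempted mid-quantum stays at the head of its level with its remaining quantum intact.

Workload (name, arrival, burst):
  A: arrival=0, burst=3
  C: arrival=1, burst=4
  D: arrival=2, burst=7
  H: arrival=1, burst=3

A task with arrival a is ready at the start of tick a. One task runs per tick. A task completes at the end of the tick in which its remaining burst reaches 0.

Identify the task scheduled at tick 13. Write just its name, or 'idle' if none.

t=0: L0/L1/L2 = A/-/- → run A
t=1: L0/L1/L2 = ACH/-/- → run A
t=2: L0/L1/L2 = CHD/A/- → run C
t=3: L0/L1/L2 = CHD/A/- → run C
t=4: L0/L1/L2 = HD/AC/- → run H
t=5: L0/L1/L2 = HD/AC/- → run H
t=6: L0/L1/L2 = D/ACH/- → run D
t=7: L0/L1/L2 = D/ACH/- → run D
t=8: L0/L1/L2 = -/ACHD/- → run A
t=9: L0/L1/L2 = -/CHD/- → run C
t=10: L0/L1/L2 = -/CHD/- → run C
t=11: L0/L1/L2 = -/HD/- → run H
t=12: L0/L1/L2 = -/D/- → run D
t=13: L0/L1/L2 = -/D/- → run D
t=14: L0/L1/L2 = -/D/- → run D
t=15: L0/L1/L2 = -/D/- → run D
t=16: L0/L1/L2 = -/-/D → run D
t=17: (idle)
t=18: (idle)

running at tick 13 = D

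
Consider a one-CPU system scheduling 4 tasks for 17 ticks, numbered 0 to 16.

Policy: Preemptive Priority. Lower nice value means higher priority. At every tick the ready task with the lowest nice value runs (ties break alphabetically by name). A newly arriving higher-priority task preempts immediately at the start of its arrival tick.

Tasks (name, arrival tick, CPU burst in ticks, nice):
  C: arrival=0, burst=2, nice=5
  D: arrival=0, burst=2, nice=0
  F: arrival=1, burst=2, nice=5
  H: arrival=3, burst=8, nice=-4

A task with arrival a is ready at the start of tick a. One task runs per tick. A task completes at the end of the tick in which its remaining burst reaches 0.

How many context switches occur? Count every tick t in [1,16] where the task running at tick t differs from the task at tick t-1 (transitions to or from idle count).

context switches = 5

t=0: ready={C,D} → run D
t=1: ready={C,D,F} → run D
t=2: ready={C,F} → run C
t=3: ready={C,F,H} → run H
t=4: ready={C,F,H} → run H
t=5: ready={C,F,H} → run H
t=6: ready={C,F,H} → run H
t=7: ready={C,F,H} → run H
t=8: ready={C,F,H} → run H
t=9: ready={C,F,H} → run H
t=10: ready={C,F,H} → run H
t=11: ready={C,F} → run C
t=12: ready={F} → run F
t=13: ready={F} → run F
t=14: (idle)
t=15: (idle)
t=16: (idle)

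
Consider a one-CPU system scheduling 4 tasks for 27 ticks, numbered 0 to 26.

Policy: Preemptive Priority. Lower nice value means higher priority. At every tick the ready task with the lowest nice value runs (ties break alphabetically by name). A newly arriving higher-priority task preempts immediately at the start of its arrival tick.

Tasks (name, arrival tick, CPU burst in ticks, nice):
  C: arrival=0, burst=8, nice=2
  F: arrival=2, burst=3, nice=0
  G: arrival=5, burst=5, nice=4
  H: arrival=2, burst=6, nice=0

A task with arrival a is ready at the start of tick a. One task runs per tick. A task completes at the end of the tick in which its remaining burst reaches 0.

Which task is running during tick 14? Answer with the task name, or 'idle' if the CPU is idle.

running at tick 14 = C

t=0: ready={C} → run C
t=1: ready={C} → run C
t=2: ready={C,F,H} → run F
t=3: ready={C,F,H} → run F
t=4: ready={C,F,H} → run F
t=5: ready={C,G,H} → run H
t=6: ready={C,G,H} → run H
t=7: ready={C,G,H} → run H
t=8: ready={C,G,H} → run H
t=9: ready={C,G,H} → run H
t=10: ready={C,G,H} → run H
t=11: ready={C,G} → run C
t=12: ready={C,G} → run C
t=13: ready={C,G} → run C
t=14: ready={C,G} → run C
t=15: ready={C,G} → run C
t=16: ready={C,G} → run C
t=17: ready={G} → run G
t=18: ready={G} → run G
t=19: ready={G} → run G
t=20: ready={G} → run G
t=21: ready={G} → run G
t=22: (idle)
t=23: (idle)
t=24: (idle)
t=25: (idle)
t=26: (idle)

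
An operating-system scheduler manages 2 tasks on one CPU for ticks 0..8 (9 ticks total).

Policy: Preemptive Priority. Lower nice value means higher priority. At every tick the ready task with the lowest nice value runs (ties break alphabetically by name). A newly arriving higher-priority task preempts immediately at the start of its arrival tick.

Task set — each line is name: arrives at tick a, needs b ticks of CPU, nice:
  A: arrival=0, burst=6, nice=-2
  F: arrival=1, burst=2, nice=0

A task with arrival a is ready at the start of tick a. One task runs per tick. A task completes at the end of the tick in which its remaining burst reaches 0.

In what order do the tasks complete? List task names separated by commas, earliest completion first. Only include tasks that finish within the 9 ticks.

t=0: ready={A} → run A
t=1: ready={A,F} → run A
t=2: ready={A,F} → run A
t=3: ready={A,F} → run A
t=4: ready={A,F} → run A
t=5: ready={A,F} → run A
t=6: ready={F} → run F
t=7: ready={F} → run F
t=8: (idle)

completion order = A, F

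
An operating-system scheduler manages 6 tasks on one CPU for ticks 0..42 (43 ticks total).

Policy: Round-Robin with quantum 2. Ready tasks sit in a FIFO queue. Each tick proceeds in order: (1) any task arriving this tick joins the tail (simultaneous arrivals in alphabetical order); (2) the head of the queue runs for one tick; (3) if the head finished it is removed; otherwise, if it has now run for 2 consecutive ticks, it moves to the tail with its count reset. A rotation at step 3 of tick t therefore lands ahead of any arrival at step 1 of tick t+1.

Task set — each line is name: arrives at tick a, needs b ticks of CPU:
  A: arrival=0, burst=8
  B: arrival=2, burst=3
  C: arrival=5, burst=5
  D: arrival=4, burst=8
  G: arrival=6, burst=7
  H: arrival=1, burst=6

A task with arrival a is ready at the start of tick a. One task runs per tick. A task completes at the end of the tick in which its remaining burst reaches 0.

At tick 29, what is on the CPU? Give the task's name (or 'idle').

running at tick 29 = D

t=0: queue=[A] q_used=0 → run A
t=1: queue=[A,H] q_used=1 → run A
t=2: queue=[H,A,B] q_used=0 → run H
t=3: queue=[H,A,B] q_used=1 → run H
t=4: queue=[A,B,H,D] q_used=0 → run A
t=5: queue=[A,B,H,D,C] q_used=1 → run A
t=6: queue=[B,H,D,C,A,G] q_used=0 → run B
t=7: queue=[B,H,D,C,A,G] q_used=1 → run B
t=8: queue=[H,D,C,A,G,B] q_used=0 → run H
t=9: queue=[H,D,C,A,G,B] q_used=1 → run H
t=10: queue=[D,C,A,G,B,H] q_used=0 → run D
t=11: queue=[D,C,A,G,B,H] q_used=1 → run D
t=12: queue=[C,A,G,B,H,D] q_used=0 → run C
t=13: queue=[C,A,G,B,H,D] q_used=1 → run C
t=14: queue=[A,G,B,H,D,C] q_used=0 → run A
t=15: queue=[A,G,B,H,D,C] q_used=1 → run A
t=16: queue=[G,B,H,D,C,A] q_used=0 → run G
t=17: queue=[G,B,H,D,C,A] q_used=1 → run G
t=18: queue=[B,H,D,C,A,G] q_used=0 → run B
t=19: queue=[H,D,C,A,G] q_used=0 → run H
t=20: queue=[H,D,C,A,G] q_used=1 → run H
t=21: queue=[D,C,A,G] q_used=0 → run D
t=22: queue=[D,C,A,G] q_used=1 → run D
t=23: queue=[C,A,G,D] q_used=0 → run C
t=24: queue=[C,A,G,D] q_used=1 → run C
t=25: queue=[A,G,D,C] q_used=0 → run A
t=26: queue=[A,G,D,C] q_used=1 → run A
t=27: queue=[G,D,C] q_used=0 → run G
t=28: queue=[G,D,C] q_used=1 → run G
t=29: queue=[D,C,G] q_used=0 → run D
t=30: queue=[D,C,G] q_used=1 → run D
t=31: queue=[C,G,D] q_used=0 → run C
t=32: queue=[G,D] q_used=0 → run G
t=33: queue=[G,D] q_used=1 → run G
t=34: queue=[D,G] q_used=0 → run D
t=35: queue=[D,G] q_used=1 → run D
t=36: queue=[G] q_used=0 → run G
t=37: (idle)
t=38: (idle)
t=39: (idle)
t=40: (idle)
t=41: (idle)
t=42: (idle)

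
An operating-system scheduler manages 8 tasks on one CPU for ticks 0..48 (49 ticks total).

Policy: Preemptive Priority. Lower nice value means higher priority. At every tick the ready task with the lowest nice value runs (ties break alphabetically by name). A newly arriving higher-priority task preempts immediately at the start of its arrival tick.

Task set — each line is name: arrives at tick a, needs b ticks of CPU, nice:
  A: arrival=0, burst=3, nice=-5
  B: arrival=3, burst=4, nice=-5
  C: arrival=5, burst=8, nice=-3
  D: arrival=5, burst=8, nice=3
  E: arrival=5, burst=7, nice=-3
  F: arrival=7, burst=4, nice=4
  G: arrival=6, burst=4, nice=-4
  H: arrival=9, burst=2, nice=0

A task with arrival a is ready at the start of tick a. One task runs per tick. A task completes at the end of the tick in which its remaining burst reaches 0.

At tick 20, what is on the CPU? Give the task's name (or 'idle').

running at tick 20 = E

t=0: ready={A} → run A
t=1: ready={A} → run A
t=2: ready={A} → run A
t=3: ready={B} → run B
t=4: ready={B} → run B
t=5: ready={B,C,D,E} → run B
t=6: ready={B,C,D,E,G} → run B
t=7: ready={C,D,E,F,G} → run G
t=8: ready={C,D,E,F,G} → run G
t=9: ready={C,D,E,F,G,H} → run G
t=10: ready={C,D,E,F,G,H} → run G
t=11: ready={C,D,E,F,H} → run C
t=12: ready={C,D,E,F,H} → run C
t=13: ready={C,D,E,F,H} → run C
t=14: ready={C,D,E,F,H} → run C
t=15: ready={C,D,E,F,H} → run C
t=16: ready={C,D,E,F,H} → run C
t=17: ready={C,D,E,F,H} → run C
t=18: ready={C,D,E,F,H} → run C
t=19: ready={D,E,F,H} → run E
t=20: ready={D,E,F,H} → run E
t=21: ready={D,E,F,H} → run E
t=22: ready={D,E,F,H} → run E
t=23: ready={D,E,F,H} → run E
t=24: ready={D,E,F,H} → run E
t=25: ready={D,E,F,H} → run E
t=26: ready={D,F,H} → run H
t=27: ready={D,F,H} → run H
t=28: ready={D,F} → run D
t=29: ready={D,F} → run D
t=30: ready={D,F} → run D
t=31: ready={D,F} → run D
t=32: ready={D,F} → run D
t=33: ready={D,F} → run D
t=34: ready={D,F} → run D
t=35: ready={D,F} → run D
t=36: ready={F} → run F
t=37: ready={F} → run F
t=38: ready={F} → run F
t=39: ready={F} → run F
t=40: (idle)
t=41: (idle)
t=42: (idle)
t=43: (idle)
t=44: (idle)
t=45: (idle)
t=46: (idle)
t=47: (idle)
t=48: (idle)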